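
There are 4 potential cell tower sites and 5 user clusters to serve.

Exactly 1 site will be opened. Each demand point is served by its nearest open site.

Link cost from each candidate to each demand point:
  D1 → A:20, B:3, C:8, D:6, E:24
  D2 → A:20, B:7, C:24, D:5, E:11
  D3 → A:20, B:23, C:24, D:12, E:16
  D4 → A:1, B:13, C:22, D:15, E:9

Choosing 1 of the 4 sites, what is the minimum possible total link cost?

Open {D4}.
  A→D4 1, B→D4 13, C→D4 22, D→D4 15, E→D4 9  ⇒ total 60.
Compare {D1}: total 61.
Compare {D2}: total 67.
No size-1 selection does better; minimum is 60.

60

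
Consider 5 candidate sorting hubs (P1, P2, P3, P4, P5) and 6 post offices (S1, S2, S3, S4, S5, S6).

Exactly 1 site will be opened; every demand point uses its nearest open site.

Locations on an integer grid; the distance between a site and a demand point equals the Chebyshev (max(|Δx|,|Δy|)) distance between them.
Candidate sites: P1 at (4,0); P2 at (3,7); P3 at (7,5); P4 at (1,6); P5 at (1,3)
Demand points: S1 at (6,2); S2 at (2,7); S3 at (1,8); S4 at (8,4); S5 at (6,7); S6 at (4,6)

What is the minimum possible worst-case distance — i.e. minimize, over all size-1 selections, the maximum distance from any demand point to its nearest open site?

5

Open {P2}.
  Farthest demand point is S1 at distance 5 (to P2); all others are ≤ 5.
With {P3} the worst case is 6.
With {P4} the worst case is 7.
No size-1 selection achieves below 5.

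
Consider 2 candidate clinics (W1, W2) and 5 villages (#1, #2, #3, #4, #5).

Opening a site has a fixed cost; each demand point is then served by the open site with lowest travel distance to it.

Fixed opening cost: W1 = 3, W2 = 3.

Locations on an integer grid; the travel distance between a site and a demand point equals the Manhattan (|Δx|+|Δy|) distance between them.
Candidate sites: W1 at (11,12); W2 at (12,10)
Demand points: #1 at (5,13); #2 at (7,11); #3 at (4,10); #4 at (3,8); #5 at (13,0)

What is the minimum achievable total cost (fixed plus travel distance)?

48

Open {W1, W2}: assign each demand point to its cheapest open site.
  #1→W1 7, #2→W1 5, #3→W2 8, #4→W2 11, #5→W2 11
  travel distance 42, fixed 6 → total 48.
Compare {W2}: travel distance 46 + fixed 3 = 49.
Compare {W1}: travel distance 47 + fixed 3 = 50.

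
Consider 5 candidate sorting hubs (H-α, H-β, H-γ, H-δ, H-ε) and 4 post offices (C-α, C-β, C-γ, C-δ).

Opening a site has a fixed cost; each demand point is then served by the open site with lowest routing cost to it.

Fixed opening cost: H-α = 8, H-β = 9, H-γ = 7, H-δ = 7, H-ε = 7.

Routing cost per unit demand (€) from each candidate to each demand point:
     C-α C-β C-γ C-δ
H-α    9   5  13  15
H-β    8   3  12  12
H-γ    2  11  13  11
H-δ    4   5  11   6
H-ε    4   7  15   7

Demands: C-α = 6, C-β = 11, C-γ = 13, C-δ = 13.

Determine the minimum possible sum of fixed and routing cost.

289

Open {H-β, H-γ, H-δ}: assign each demand point to its cheapest open site.
  C-α→H-γ 6×2=12, C-β→H-β 11×3=33, C-γ→H-δ 13×11=143, C-δ→H-δ 13×6=78
  routing cost 266, fixed 23 → total 289.
Compare {H-β, H-δ}: routing cost 278 + fixed 16 = 294.
Compare {H-β, H-γ, H-δ, H-ε}: routing cost 266 + fixed 30 = 296.
Compare {H-α, H-β, H-γ, H-δ}: routing cost 266 + fixed 31 = 297.
All other subsets cost ≥ 294. Minimum total cost: 289.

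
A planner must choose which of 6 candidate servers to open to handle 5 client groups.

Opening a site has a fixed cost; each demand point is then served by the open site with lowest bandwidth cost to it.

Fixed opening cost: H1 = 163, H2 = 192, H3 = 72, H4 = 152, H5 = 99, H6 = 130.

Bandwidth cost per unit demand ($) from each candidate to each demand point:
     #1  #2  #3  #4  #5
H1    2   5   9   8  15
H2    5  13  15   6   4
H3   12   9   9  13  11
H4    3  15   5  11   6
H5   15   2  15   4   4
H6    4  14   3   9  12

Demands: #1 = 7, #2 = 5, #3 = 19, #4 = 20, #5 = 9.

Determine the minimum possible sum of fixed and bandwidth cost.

Open {H5, H6}: assign each demand point to its cheapest open site.
  #1→H6 7×4=28, #2→H5 5×2=10, #3→H6 19×3=57, #4→H5 20×4=80, #5→H5 9×4=36
  bandwidth cost 211, fixed 229 → total 440.
Compare {H4, H5}: bandwidth cost 242 + fixed 251 = 493.
Compare {H3, H5, H6}: bandwidth cost 211 + fixed 301 = 512.
Compare {H3, H5}: bandwidth cost 381 + fixed 171 = 552.
All other subsets cost ≥ 493. Minimum total cost: 440.

440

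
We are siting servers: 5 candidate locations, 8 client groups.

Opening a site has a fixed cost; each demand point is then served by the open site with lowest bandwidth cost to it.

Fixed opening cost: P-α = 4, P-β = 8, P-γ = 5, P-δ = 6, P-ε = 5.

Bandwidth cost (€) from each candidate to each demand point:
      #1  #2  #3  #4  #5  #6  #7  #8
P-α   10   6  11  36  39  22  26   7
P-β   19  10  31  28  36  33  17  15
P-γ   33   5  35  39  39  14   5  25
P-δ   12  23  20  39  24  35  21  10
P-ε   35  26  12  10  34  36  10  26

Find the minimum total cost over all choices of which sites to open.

Open {P-α, P-γ, P-δ, P-ε}: assign each demand point to its cheapest open site.
  #1→P-α 10, #2→P-γ 5, #3→P-α 11, #4→P-ε 10, #5→P-δ 24, #6→P-γ 14, #7→P-γ 5, #8→P-α 7
  bandwidth cost 86, fixed 20 → total 106.
Compare {P-γ, P-δ, P-ε}: bandwidth cost 92 + fixed 16 = 108.
Compare {P-α, P-γ, P-ε}: bandwidth cost 96 + fixed 14 = 110.
Compare {P-α, P-β, P-γ, P-δ, P-ε}: bandwidth cost 86 + fixed 28 = 114.
All other subsets cost ≥ 108. Minimum total cost: 106.

106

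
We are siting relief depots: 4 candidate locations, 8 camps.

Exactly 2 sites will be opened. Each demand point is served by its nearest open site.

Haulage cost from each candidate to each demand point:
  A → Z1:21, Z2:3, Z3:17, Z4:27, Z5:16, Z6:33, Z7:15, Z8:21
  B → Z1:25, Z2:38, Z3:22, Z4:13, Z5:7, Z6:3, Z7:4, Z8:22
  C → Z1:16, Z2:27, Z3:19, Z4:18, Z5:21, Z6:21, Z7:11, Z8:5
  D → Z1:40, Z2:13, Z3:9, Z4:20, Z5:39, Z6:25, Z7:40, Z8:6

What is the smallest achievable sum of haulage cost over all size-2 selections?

80

Open {B, D}.
  Z1→B 25, Z2→D 13, Z3→D 9, Z4→B 13, Z5→B 7, Z6→B 3, Z7→B 4, Z8→D 6  ⇒ total 80.
Compare {A, B}: total 89.
Compare {B, C}: total 94.
No size-2 selection does better; minimum is 80.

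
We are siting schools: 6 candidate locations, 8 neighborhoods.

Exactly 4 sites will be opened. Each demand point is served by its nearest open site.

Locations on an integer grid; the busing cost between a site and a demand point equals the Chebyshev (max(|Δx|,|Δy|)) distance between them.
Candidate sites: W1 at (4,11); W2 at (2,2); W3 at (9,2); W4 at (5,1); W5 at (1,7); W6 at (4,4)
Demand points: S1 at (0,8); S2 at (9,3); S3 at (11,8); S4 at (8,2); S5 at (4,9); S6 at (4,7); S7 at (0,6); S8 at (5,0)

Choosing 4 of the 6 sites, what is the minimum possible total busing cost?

16

Open {W1, W3, W4, W5}.
  S1→W5 1, S2→W3 1, S3→W3 6, S4→W3 1, S5→W1 2, S6→W5 3, S7→W5 1, S8→W4 1  ⇒ total 16.
Compare {W2, W3, W4, W5}: total 17.
Compare {W3, W4, W5, W6}: total 17.
No size-4 selection does better; minimum is 16.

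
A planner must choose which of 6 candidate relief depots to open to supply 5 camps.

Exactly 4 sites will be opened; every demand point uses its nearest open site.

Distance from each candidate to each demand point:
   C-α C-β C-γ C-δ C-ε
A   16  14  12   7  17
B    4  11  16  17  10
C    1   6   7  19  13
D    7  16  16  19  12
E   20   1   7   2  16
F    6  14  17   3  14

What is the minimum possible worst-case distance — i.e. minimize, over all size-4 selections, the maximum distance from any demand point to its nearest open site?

10

Open {A, B, C, D}.
  Farthest demand point is C-ε at distance 10 (to B); all others are ≤ 10.
With {A, B, C, E} the worst case is 10.
With {A, B, C, F} the worst case is 10.
No size-4 selection achieves below 10.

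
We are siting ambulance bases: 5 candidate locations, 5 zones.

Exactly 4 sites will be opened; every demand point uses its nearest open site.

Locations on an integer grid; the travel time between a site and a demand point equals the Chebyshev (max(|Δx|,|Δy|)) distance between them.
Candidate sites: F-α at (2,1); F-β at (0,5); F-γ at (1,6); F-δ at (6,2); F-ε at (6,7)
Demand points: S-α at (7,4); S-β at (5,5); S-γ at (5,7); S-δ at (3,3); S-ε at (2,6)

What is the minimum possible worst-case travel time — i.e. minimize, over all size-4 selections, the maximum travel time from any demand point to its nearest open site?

2

Open {F-α, F-β, F-δ, F-ε}.
  Farthest demand point is S-α at travel time 2 (to F-δ); all others are ≤ 2.
With {F-α, F-γ, F-δ, F-ε} the worst case is 2.
With {F-α, F-β, F-γ, F-ε} the worst case is 3.
No size-4 selection achieves below 2.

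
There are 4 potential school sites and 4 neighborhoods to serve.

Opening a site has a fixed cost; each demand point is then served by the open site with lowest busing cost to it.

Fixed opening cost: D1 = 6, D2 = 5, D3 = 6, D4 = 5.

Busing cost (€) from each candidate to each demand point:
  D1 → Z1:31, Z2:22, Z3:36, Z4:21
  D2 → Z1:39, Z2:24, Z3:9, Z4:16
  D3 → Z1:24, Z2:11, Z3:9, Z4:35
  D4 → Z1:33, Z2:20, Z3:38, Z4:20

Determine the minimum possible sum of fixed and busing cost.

Open {D2, D3}: assign each demand point to its cheapest open site.
  Z1→D3 24, Z2→D3 11, Z3→D2 9, Z4→D2 16
  busing cost 60, fixed 11 → total 71.
Compare {D3, D4}: busing cost 64 + fixed 11 = 75.
Compare {D2, D3, D4}: busing cost 60 + fixed 16 = 76.
Compare {D1, D3}: busing cost 65 + fixed 12 = 77.
All other subsets cost ≥ 75. Minimum total cost: 71.

71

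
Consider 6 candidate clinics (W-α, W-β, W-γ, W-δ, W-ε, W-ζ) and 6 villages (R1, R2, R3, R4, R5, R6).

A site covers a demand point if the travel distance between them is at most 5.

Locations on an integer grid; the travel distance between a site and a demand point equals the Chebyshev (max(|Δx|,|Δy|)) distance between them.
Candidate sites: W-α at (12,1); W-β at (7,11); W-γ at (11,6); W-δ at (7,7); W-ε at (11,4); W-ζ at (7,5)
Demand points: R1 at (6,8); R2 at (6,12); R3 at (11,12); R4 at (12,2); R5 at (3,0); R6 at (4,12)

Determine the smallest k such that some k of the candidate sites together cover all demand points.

2

Coverage sets (demand points within 5 of each site):
  W-α: {R4}
  W-β: {R1, R2, R3, R6}
  W-γ: {R1, R4}
  W-δ: {R1, R2, R3, R4, R6}
  W-ε: {R1, R4}
  W-ζ: {R1, R4, R5}
No single site covers all 6 demand points.
But {W-β, W-ζ} covers everything, so the minimum is 2.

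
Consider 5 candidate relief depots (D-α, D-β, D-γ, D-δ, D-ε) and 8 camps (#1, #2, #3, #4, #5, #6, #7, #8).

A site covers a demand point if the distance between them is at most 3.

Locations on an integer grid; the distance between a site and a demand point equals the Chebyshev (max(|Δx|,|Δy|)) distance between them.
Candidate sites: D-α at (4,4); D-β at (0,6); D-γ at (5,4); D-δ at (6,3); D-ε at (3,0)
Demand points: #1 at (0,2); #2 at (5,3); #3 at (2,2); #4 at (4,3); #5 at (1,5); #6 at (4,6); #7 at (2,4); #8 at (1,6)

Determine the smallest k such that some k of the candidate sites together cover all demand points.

2

Coverage sets (demand points within 3 of each site):
  D-α: {#2, #3, #4, #5, #6, #7, #8}
  D-β: {#5, #7, #8}
  D-γ: {#2, #3, #4, #6, #7}
  D-δ: {#2, #4, #6}
  D-ε: {#1, #2, #3, #4}
No single site covers all 8 demand points.
But {D-α, D-ε} covers everything, so the minimum is 2.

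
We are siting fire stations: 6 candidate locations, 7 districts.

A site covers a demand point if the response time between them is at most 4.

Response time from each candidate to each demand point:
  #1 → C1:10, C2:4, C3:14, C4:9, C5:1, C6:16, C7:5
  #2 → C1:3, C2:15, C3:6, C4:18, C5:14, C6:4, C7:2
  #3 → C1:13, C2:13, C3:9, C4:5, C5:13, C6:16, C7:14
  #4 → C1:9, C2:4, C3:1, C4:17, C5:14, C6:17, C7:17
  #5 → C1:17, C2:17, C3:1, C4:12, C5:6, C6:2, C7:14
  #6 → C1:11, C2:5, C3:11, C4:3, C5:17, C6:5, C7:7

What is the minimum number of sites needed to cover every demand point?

Coverage sets (demand points within 4 of each site):
  #1: {C2, C5}
  #2: {C1, C6, C7}
  #3: {}
  #4: {C2, C3}
  #5: {C3, C6}
  #6: {C4}
No 3 sites suffice: every size-3 union leaves at least one demand point uncovered.
But {#1, #2, #4, #6} covers everything, so the minimum is 4.

4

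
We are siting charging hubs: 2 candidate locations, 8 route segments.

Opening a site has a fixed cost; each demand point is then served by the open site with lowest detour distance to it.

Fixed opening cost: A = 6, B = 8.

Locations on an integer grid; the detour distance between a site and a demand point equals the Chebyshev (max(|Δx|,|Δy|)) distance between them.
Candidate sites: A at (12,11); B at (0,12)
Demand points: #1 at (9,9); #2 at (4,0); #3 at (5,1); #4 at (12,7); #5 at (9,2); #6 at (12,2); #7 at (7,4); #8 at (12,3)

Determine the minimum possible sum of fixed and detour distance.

Open {A}: assign each demand point to its cheapest open site.
  #1→A 3, #2→A 11, #3→A 10, #4→A 4, #5→A 9, #6→A 9, #7→A 7, #8→A 8
  detour distance 61, fixed 6 → total 67.
Compare {A, B}: detour distance 61 + fixed 14 = 75.
Compare {B}: detour distance 86 + fixed 8 = 94.

67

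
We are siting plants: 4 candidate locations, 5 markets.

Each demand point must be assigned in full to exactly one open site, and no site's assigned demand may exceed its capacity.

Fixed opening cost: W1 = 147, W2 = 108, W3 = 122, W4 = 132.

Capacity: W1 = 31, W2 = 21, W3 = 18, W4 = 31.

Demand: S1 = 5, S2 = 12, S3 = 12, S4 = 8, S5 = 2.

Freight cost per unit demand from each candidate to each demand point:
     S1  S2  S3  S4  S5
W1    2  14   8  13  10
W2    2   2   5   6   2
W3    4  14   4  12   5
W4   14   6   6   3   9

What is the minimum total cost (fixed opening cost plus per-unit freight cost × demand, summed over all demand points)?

374

Open {W2, W4}; cheapest assignment that respects the capacities:
  W2 (cap 21, load 19): S1, S2, S5 — cost 5×2 + 12×2 + 2×2 = 38
  W4 (cap 31, load 20): S3, S4 — cost 12×6 + 8×3 = 96
  Shipping 134, fixed 240 → total 374.
  Any other capacity-feasible assignment to {W2, W4} ships for at least 134.
Compare {W3, W4}: its best feasible assignment gives total 436.
Compare {W1, W2}: its best feasible assignment gives total 453.
Every other set of open sites that can feasibly serve all demand totals ≥ 436 even under its best assignment. Minimum: 374.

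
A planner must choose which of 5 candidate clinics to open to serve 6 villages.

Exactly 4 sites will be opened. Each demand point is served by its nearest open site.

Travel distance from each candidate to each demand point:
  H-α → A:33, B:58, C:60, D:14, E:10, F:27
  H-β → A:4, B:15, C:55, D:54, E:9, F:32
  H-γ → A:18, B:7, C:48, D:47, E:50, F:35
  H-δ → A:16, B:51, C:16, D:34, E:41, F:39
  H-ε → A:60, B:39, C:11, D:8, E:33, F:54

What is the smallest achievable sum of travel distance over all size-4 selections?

Open {H-α, H-β, H-γ, H-ε}.
  A→H-β 4, B→H-γ 7, C→H-ε 11, D→H-ε 8, E→H-β 9, F→H-α 27  ⇒ total 66.
Compare {H-β, H-γ, H-δ, H-ε}: total 71.
Compare {H-α, H-β, H-δ, H-ε}: total 74.
No size-4 selection does better; minimum is 66.

66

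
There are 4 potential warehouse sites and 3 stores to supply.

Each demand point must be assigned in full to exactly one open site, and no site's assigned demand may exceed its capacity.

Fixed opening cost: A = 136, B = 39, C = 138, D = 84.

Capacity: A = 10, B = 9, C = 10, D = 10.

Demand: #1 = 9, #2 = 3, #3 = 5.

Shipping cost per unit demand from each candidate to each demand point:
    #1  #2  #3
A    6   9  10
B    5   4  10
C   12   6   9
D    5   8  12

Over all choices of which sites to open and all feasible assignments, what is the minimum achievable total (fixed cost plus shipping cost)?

Open {B, D}; cheapest assignment that respects the capacities:
  B (cap 9, load 8): #2, #3 — cost 3×4 + 5×10 = 62
  D (cap 10, load 9): #1 — cost 9×5 = 45
  Shipping 107, fixed 123 → total 230.
  Any other capacity-feasible assignment to {B, D} ships for at least 107.
Compare {B, C}: its best feasible assignment gives total 285.
Compare {A, B}: its best feasible assignment gives total 291.
Every other set of open sites that can feasibly serve all demand totals ≥ 285 even under its best assignment. Minimum: 230.

230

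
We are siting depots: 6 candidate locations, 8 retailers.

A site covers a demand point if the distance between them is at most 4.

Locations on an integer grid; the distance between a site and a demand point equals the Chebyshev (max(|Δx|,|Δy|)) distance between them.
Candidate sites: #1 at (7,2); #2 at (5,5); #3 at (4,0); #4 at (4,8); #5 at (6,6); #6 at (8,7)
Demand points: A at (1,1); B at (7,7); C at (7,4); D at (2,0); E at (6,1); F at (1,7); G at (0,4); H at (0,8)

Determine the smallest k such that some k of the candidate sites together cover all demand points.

Coverage sets (demand points within 4 of each site):
  #1: {C, E}
  #2: {A, B, C, E, F}
  #3: {A, C, D, E, G}
  #4: {B, C, F, G, H}
  #5: {B, C}
  #6: {B, C}
No single site covers all 8 demand points.
But {#3, #4} covers everything, so the minimum is 2.

2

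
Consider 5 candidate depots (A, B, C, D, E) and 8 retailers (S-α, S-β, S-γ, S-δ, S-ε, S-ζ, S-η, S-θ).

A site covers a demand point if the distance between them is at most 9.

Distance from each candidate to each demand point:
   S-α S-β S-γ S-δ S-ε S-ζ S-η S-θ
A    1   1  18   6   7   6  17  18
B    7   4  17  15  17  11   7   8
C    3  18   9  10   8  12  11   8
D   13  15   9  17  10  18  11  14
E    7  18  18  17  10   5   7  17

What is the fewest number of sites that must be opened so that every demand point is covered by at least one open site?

Coverage sets (demand points within 9 of each site):
  A: {S-α, S-β, S-δ, S-ε, S-ζ}
  B: {S-α, S-β, S-η, S-θ}
  C: {S-α, S-γ, S-ε, S-θ}
  D: {S-γ}
  E: {S-α, S-ζ, S-η}
No 2 sites suffice: every size-2 union leaves at least one demand point uncovered.
But {A, B, C} covers everything, so the minimum is 3.

3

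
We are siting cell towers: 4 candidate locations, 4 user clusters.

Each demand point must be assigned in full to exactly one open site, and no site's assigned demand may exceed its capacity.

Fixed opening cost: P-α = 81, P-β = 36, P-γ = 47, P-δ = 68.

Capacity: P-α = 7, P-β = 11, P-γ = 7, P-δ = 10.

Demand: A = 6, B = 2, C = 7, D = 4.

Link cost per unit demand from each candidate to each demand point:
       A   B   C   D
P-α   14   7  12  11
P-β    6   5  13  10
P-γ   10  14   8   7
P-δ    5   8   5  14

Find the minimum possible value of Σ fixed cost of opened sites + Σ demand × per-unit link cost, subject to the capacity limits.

231

Open {P-β, P-δ}; cheapest assignment that respects the capacities:
  P-β (cap 11, load 10): A, D — cost 6×6 + 4×10 = 76
  P-δ (cap 10, load 9): B, C — cost 2×8 + 7×5 = 51
  Shipping 127, fixed 104 → total 231.
  Any other capacity-feasible assignment to {P-β, P-δ} ships for at least 127.
Compare {P-β, P-γ, P-δ}: its best feasible assignment gives total 260.
Compare {P-α, P-β, P-γ}: its best feasible assignment gives total 310.
Every other set of open sites that can feasibly serve all demand totals ≥ 260 even under its best assignment. Minimum: 231.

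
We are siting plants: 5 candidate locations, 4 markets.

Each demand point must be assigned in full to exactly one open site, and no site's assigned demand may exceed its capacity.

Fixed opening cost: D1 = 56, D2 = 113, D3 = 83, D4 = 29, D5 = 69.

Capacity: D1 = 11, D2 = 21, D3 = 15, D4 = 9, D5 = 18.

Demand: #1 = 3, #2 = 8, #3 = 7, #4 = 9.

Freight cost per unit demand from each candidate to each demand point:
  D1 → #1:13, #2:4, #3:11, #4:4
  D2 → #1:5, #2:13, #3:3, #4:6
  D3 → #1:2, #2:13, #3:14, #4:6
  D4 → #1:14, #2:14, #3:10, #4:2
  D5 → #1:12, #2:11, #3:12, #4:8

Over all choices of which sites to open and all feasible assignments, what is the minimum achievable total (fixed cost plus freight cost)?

284

Open {D1, D2, D4}; cheapest assignment that respects the capacities:
  D1 (cap 11, load 8): #2 — cost 8×4 = 32
  D2 (cap 21, load 10): #1, #3 — cost 3×5 + 7×3 = 36
  D4 (cap 9, load 9): #4 — cost 9×2 = 18
  Shipping 86, fixed 198 → total 284.
  Any other capacity-feasible assignment to {D1, D2, D4} ships for at least 86.
Compare {D1, D2}: its best feasible assignment gives total 291.
Compare {D2, D4}: its best feasible assignment gives total 300.
Every other set of open sites that can feasibly serve all demand totals ≥ 291 even under its best assignment. Minimum: 284.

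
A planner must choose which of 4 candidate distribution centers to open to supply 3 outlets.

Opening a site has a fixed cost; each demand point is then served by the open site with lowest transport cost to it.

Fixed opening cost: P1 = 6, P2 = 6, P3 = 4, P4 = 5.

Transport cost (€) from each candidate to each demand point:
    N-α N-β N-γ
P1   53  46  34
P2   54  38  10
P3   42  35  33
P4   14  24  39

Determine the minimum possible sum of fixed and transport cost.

Open {P2, P4}: assign each demand point to its cheapest open site.
  N-α→P4 14, N-β→P4 24, N-γ→P2 10
  transport cost 48, fixed 11 → total 59.
Compare {P2, P3, P4}: transport cost 48 + fixed 15 = 63.
Compare {P1, P2, P4}: transport cost 48 + fixed 17 = 65.
Compare {P1, P2, P3, P4}: transport cost 48 + fixed 21 = 69.
All other subsets cost ≥ 63. Minimum total cost: 59.

59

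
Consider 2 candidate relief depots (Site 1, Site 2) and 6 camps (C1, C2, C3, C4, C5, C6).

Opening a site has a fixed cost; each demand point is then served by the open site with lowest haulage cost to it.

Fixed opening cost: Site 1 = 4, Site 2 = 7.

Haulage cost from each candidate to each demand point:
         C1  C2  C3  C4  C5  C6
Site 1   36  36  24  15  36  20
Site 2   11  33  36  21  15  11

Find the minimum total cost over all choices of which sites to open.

Open {Site 1, Site 2}: assign each demand point to its cheapest open site.
  C1→Site 2 11, C2→Site 2 33, C3→Site 1 24, C4→Site 1 15, C5→Site 2 15, C6→Site 2 11
  haulage cost 109, fixed 11 → total 120.
Compare {Site 2}: haulage cost 127 + fixed 7 = 134.
Compare {Site 1}: haulage cost 167 + fixed 4 = 171.

120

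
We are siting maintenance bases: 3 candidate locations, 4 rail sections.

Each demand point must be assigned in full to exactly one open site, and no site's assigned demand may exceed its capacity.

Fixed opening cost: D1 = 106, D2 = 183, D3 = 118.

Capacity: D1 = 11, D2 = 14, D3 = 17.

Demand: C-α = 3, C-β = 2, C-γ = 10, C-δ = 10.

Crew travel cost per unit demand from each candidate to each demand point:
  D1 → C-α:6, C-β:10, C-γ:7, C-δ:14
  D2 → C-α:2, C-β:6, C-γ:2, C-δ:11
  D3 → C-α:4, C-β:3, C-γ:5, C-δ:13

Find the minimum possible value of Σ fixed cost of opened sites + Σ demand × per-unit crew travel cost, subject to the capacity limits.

432

Open {D1, D3}; cheapest assignment that respects the capacities:
  D1 (cap 11, load 10): C-δ — cost 10×14 = 140
  D3 (cap 17, load 15): C-α, C-β, C-γ — cost 3×4 + 2×3 + 10×5 = 68
  Shipping 208, fixed 224 → total 432.
  Any other capacity-feasible assignment to {D1, D3} ships for at least 208.
Compare {D2, D3}: its best feasible assignment gives total 463.
Compare {D1, D2, D3}: its best feasible assignment gives total 569.
Every other set of open sites that can feasibly serve all demand totals ≥ 463 even under its best assignment. Minimum: 432.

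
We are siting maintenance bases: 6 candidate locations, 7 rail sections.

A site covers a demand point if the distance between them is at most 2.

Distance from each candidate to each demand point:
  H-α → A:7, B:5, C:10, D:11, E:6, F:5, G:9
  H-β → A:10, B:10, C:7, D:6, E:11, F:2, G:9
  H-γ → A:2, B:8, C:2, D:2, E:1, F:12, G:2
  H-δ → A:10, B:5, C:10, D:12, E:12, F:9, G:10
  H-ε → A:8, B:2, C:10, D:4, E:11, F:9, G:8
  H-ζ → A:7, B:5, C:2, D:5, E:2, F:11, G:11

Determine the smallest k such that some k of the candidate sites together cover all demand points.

Coverage sets (demand points within 2 of each site):
  H-α: {}
  H-β: {F}
  H-γ: {A, C, D, E, G}
  H-δ: {}
  H-ε: {B}
  H-ζ: {C, E}
No 2 sites suffice: every size-2 union leaves at least one demand point uncovered.
But {H-β, H-γ, H-ε} covers everything, so the minimum is 3.

3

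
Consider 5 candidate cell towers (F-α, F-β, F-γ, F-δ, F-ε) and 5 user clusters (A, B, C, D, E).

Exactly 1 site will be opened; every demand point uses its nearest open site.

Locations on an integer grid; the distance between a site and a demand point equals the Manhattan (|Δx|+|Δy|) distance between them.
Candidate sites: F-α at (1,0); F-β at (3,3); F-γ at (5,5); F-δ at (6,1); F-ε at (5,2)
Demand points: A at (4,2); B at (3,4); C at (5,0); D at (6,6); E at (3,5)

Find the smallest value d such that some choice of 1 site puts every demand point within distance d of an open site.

5

Open {F-γ}.
  Farthest demand point is C at distance 5 (to F-γ); all others are ≤ 5.
With {F-ε} the worst case is 5.
With {F-β} the worst case is 6.
No size-1 selection achieves below 5.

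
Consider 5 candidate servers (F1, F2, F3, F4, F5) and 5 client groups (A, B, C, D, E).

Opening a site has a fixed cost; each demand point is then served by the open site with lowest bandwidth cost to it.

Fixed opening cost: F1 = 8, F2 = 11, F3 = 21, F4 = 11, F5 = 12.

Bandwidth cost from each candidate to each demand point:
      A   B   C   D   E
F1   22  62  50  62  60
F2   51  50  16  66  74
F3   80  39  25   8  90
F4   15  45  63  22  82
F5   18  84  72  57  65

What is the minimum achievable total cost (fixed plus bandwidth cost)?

183

Open {F1, F3}: assign each demand point to its cheapest open site.
  A→F1 22, B→F3 39, C→F3 25, D→F3 8, E→F1 60
  bandwidth cost 154, fixed 29 → total 183.
Compare {F1, F2, F3}: bandwidth cost 145 + fixed 40 = 185.
Compare {F1, F3, F4}: bandwidth cost 147 + fixed 40 = 187.
Compare {F3, F5}: bandwidth cost 155 + fixed 33 = 188.
All other subsets cost ≥ 185. Minimum total cost: 183.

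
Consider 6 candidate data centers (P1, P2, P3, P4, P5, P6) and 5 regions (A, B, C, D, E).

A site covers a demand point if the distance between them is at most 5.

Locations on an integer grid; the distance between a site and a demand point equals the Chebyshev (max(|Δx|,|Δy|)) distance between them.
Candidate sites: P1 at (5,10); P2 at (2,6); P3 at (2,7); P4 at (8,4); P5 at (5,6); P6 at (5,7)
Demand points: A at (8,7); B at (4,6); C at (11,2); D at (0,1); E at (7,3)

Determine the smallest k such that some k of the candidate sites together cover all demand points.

Coverage sets (demand points within 5 of each site):
  P1: {A, B}
  P2: {B, D, E}
  P3: {B, E}
  P4: {A, B, C, E}
  P5: {A, B, D, E}
  P6: {A, B, E}
No single site covers all 5 demand points.
But {P2, P4} covers everything, so the minimum is 2.

2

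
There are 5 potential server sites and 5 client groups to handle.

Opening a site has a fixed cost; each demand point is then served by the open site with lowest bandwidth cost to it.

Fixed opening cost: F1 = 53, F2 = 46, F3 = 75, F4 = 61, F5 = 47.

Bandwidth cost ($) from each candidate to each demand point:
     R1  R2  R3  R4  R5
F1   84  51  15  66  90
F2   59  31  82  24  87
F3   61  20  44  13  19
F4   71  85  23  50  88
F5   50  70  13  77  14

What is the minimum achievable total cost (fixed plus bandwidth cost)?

Open {F2, F5}: assign each demand point to its cheapest open site.
  R1→F5 50, R2→F2 31, R3→F5 13, R4→F2 24, R5→F5 14
  bandwidth cost 132, fixed 93 → total 225.
Compare {F3}: bandwidth cost 157 + fixed 75 = 232.
Compare {F3, F5}: bandwidth cost 110 + fixed 122 = 232.
Compare {F1, F3}: bandwidth cost 128 + fixed 128 = 256.
All other subsets cost ≥ 232. Minimum total cost: 225.

225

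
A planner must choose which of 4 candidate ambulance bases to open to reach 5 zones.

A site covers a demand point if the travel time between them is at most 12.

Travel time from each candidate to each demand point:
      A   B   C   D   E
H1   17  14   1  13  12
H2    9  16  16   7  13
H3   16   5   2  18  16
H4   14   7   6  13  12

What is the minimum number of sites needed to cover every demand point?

2

Coverage sets (demand points within 12 of each site):
  H1: {C, E}
  H2: {A, D}
  H3: {B, C}
  H4: {B, C, E}
No single site covers all 5 demand points.
But {H2, H4} covers everything, so the minimum is 2.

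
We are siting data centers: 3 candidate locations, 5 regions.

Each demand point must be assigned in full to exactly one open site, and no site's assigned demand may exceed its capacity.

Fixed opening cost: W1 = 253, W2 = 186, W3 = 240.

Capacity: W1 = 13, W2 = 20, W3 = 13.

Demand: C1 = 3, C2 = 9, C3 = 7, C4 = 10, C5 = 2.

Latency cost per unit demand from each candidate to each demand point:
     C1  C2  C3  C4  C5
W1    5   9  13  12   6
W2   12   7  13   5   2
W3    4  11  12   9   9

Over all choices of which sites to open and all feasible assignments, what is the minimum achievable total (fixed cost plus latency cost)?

653

Open {W2, W3}; cheapest assignment that respects the capacities:
  W2 (cap 20, load 19): C2, C4 — cost 9×7 + 10×5 = 113
  W3 (cap 13, load 12): C1, C3, C5 — cost 3×4 + 7×12 + 2×9 = 114
  Shipping 227, fixed 426 → total 653.
  Any other capacity-feasible assignment to {W2, W3} ships for at least 227.
Compare {W1, W2}: its best feasible assignment gives total 670.
Compare {W1, W2, W3}: its best feasible assignment gives total 900.
Every other set of open sites that can feasibly serve all demand totals ≥ 670 even under its best assignment. Minimum: 653.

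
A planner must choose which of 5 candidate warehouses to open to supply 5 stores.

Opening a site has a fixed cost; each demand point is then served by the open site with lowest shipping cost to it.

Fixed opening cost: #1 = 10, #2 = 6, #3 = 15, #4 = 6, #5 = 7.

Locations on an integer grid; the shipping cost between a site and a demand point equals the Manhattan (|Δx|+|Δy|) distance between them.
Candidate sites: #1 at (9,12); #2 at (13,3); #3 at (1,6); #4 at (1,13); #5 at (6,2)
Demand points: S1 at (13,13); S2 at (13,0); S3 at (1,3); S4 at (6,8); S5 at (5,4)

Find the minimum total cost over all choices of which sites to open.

41

Open {#2, #5}: assign each demand point to its cheapest open site.
  S1→#2 10, S2→#2 3, S3→#5 6, S4→#5 6, S5→#5 3
  shipping cost 28, fixed 13 → total 41.
Compare {#1, #5}: shipping cost 29 + fixed 17 = 46.
Compare {#1, #2, #5}: shipping cost 23 + fixed 23 = 46.
Compare {#2, #4, #5}: shipping cost 28 + fixed 19 = 47.
All other subsets cost ≥ 46. Minimum total cost: 41.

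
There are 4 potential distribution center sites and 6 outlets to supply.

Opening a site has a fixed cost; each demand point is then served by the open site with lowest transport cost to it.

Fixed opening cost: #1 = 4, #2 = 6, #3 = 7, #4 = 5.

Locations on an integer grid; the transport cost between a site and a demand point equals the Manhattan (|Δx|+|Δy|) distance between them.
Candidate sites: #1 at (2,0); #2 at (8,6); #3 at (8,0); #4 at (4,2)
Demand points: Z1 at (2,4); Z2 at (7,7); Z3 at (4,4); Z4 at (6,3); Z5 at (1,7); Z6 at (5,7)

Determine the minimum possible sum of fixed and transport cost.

34

Open {#2, #4}: assign each demand point to its cheapest open site.
  Z1→#4 4, Z2→#2 2, Z3→#4 2, Z4→#4 3, Z5→#2 8, Z6→#2 4
  transport cost 23, fixed 11 → total 34.
Compare {#4}: transport cost 31 + fixed 5 = 36.
Compare {#1, #2, #4}: transport cost 23 + fixed 15 = 38.
Compare {#2}: transport cost 33 + fixed 6 = 39.
All other subsets cost ≥ 36. Minimum total cost: 34.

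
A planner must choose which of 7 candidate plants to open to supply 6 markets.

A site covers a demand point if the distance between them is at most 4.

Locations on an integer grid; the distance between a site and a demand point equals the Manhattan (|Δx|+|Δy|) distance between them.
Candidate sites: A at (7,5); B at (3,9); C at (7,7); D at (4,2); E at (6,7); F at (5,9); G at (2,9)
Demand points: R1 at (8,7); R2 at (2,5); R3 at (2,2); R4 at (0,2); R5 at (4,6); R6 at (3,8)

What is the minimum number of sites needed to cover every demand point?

Coverage sets (demand points within 4 of each site):
  A: {R1, R5}
  B: {R5, R6}
  C: {R1, R5}
  D: {R3, R4, R5}
  E: {R1, R5, R6}
  F: {R5, R6}
  G: {R2, R6}
No 2 sites suffice: every size-2 union leaves at least one demand point uncovered.
But {A, D, G} covers everything, so the minimum is 3.

3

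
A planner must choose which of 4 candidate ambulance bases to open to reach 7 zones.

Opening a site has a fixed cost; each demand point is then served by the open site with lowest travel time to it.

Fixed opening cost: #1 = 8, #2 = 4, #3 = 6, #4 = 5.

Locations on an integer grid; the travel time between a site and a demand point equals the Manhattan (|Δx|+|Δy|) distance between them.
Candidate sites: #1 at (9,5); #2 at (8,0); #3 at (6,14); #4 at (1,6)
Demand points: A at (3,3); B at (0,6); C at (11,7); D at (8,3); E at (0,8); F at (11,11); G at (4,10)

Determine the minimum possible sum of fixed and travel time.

Open {#1, #4}: assign each demand point to its cheapest open site.
  A→#4 5, B→#4 1, C→#1 4, D→#1 3, E→#4 3, F→#1 8, G→#4 7
  travel time 31, fixed 13 → total 44.
Compare {#1, #2, #4}: travel time 31 + fixed 17 = 48.
Compare {#1, #3, #4}: travel time 30 + fixed 19 = 49.
Compare {#2, #3, #4}: travel time 36 + fixed 15 = 51.
All other subsets cost ≥ 48. Minimum total cost: 44.

44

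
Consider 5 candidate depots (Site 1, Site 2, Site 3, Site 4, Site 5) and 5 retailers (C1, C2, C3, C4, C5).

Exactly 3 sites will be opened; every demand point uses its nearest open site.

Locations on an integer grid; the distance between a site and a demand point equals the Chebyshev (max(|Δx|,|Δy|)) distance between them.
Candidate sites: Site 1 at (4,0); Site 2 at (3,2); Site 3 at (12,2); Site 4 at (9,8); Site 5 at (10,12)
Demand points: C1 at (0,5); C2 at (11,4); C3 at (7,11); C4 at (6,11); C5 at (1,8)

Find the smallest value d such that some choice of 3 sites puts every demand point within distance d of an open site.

6

Open {Site 1, Site 2, Site 4}.
  Farthest demand point is C5 at distance 6 (to Site 2); all others are ≤ 6.
With {Site 2, Site 3, Site 4} the worst case is 6.
With {Site 2, Site 3, Site 5} the worst case is 6.
No size-3 selection achieves below 6.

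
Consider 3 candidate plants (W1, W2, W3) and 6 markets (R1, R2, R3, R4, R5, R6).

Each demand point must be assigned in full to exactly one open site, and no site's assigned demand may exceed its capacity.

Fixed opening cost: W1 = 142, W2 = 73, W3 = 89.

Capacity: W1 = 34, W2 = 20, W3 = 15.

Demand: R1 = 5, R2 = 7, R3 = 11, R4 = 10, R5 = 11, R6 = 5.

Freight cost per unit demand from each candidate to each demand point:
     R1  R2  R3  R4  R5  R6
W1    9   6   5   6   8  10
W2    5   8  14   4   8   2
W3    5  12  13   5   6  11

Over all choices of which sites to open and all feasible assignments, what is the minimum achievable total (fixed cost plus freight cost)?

475

Open {W1, W2}; cheapest assignment that respects the capacities:
  W1 (cap 34, load 29): R2, R3, R5 — cost 7×6 + 11×5 + 11×8 = 185
  W2 (cap 20, load 20): R1, R4, R6 — cost 5×5 + 10×4 + 5×2 = 75
  Shipping 260, fixed 215 → total 475.
  Any other capacity-feasible assignment to {W1, W2} ships for at least 260.
Compare {W1, W3}: its best feasible assignment gives total 541.
Compare {W1, W2, W3}: its best feasible assignment gives total 542.
Every other set of open sites that can feasibly serve all demand totals ≥ 541 even under its best assignment. Minimum: 475.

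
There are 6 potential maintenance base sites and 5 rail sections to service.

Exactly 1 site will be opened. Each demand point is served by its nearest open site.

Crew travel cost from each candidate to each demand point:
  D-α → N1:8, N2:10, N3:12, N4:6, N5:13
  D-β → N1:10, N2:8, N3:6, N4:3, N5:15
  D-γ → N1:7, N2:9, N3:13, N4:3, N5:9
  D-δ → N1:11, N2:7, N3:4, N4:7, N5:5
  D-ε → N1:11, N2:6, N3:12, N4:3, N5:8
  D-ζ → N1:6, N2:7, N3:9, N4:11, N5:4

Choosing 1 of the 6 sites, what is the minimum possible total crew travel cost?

34

Open {D-δ}.
  N1→D-δ 11, N2→D-δ 7, N3→D-δ 4, N4→D-δ 7, N5→D-δ 5  ⇒ total 34.
Compare {D-ζ}: total 37.
Compare {D-ε}: total 40.
No size-1 selection does better; minimum is 34.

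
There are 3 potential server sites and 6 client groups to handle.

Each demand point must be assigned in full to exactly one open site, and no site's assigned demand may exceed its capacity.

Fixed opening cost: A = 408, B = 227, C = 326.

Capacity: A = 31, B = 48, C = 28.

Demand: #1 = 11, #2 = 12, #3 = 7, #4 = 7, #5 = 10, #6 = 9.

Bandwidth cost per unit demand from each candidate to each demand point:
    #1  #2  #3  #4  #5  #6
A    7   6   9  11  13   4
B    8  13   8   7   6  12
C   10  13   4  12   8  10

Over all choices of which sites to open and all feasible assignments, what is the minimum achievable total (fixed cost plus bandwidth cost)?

Open {A, B}; cheapest assignment that respects the capacities:
  A (cap 31, load 21): #2, #6 — cost 12×6 + 9×4 = 108
  B (cap 48, load 35): #1, #3, #4, #5 — cost 11×8 + 7×8 + 7×7 + 10×6 = 253
  Shipping 361, fixed 635 → total 996.
  Any other capacity-feasible assignment to {A, B} ships for at least 361.
Compare {B, C}: its best feasible assignment gives total 1024.
Compare {A, C}: its best feasible assignment gives total 1137.
Every other set of open sites that can feasibly serve all demand totals ≥ 1024 even under its best assignment. Minimum: 996.

996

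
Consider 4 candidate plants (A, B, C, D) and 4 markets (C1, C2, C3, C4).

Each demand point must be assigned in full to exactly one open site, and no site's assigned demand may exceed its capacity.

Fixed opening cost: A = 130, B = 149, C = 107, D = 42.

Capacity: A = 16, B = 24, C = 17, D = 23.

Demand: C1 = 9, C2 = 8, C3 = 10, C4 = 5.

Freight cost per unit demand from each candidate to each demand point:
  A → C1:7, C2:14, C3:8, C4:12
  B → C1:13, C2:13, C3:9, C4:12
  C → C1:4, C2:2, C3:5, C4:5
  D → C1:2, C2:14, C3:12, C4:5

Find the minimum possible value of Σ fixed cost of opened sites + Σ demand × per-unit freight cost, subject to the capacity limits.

Open {C, D}; cheapest assignment that respects the capacities:
  C (cap 17, load 13): C2, C4 — cost 8×2 + 5×5 = 41
  D (cap 23, load 19): C1, C3 — cost 9×2 + 10×12 = 138
  Shipping 179, fixed 149 → total 328.
  Any other capacity-feasible assignment to {C, D} ships for at least 179.
Compare {A, D}: its best feasible assignment gives total 407.
Compare {A, C, D}: its best feasible assignment gives total 418.
Every other set of open sites that can feasibly serve all demand totals ≥ 407 even under its best assignment. Minimum: 328.

328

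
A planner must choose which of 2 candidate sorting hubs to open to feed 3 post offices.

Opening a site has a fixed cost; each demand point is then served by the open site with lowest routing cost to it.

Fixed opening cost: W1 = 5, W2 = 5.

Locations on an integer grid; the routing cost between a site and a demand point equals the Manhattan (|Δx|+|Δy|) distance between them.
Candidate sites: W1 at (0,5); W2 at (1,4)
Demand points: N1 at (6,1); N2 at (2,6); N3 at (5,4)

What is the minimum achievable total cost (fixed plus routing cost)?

20

Open {W2}: assign each demand point to its cheapest open site.
  N1→W2 8, N2→W2 3, N3→W2 4
  routing cost 15, fixed 5 → total 20.
Compare {W1}: routing cost 19 + fixed 5 = 24.
Compare {W1, W2}: routing cost 15 + fixed 10 = 25.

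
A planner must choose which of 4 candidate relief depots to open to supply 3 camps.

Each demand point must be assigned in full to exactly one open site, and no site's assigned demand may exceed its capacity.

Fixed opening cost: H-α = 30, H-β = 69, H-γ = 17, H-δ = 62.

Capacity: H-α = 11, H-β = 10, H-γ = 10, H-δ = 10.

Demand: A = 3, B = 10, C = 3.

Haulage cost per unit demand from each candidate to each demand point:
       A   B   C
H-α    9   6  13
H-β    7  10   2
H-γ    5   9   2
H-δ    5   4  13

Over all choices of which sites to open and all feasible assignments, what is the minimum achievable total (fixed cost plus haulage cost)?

Open {H-α, H-γ}; cheapest assignment that respects the capacities:
  H-α (cap 11, load 10): B — cost 10×6 = 60
  H-γ (cap 10, load 6): A, C — cost 3×5 + 3×2 = 21
  Shipping 81, fixed 47 → total 128.
  Any other capacity-feasible assignment to {H-α, H-γ} ships for at least 81.
Compare {H-γ, H-δ}: its best feasible assignment gives total 140.
Compare {H-α, H-γ, H-δ}: its best feasible assignment gives total 170.
Every other set of open sites that can feasibly serve all demand totals ≥ 140 even under its best assignment. Minimum: 128.

128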